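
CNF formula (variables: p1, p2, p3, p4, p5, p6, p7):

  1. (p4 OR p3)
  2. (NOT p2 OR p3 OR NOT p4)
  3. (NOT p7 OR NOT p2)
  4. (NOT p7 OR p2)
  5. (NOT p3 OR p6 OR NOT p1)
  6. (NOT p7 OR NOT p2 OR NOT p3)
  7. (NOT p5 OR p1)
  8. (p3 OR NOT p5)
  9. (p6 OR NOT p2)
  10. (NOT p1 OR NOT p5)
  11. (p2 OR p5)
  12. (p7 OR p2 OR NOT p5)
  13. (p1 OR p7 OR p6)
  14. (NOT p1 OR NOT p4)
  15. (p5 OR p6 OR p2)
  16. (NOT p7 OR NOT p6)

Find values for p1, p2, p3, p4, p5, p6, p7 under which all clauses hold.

Branch on p1: take p1 = False.
  then p5 is forced to False.
  then p2 is forced to True.
  then p7 is forced to False.
  then p6 is forced to True.
Set p3 = True and propagate.
p4 is now unconstrained; take p4 = True.

p1=False, p2=True, p3=True, p4=True, p5=False, p6=True, p7=False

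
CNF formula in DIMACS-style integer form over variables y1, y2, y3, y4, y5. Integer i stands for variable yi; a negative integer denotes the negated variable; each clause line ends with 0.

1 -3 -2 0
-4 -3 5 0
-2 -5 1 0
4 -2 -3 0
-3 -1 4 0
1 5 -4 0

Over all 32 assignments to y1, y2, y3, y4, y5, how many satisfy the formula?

Case analysis on y1 and y3:
  y1=T, y3=T: remaining (y2,y4,y5) ∈ {(F,T,T); (T,T,T)} — 2.
  y1=T, y3=F: y2, y4, y5 free → 2^3 = 8.
  y1=F, y3=T: remaining (y2,y4,y5) ∈ {(F,F,F); (F,F,T); (F,T,T)} — 3.
  y1=F, y3=F: remaining (y2,y4,y5) ∈ {(F,F,F); (F,F,T); (F,T,T); (T,F,F)} — 4.
Total: 2 + 8 + 3 + 4 = 17.

17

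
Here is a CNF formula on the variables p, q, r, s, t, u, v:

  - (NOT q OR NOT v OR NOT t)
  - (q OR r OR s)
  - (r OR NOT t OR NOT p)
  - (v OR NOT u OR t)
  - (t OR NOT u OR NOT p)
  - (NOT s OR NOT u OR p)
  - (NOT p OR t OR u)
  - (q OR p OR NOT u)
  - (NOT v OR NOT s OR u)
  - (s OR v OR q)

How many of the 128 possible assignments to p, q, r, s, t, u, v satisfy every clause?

Case analysis on u and p:
  u=1, p=1: 5 of the 32 assignments to (q,r,s,t,v) work.
  u=1, p=0: remaining (q,r,s,t,v) ∈ {(1,0,0,0,1); (1,0,0,1,0); (1,1,0,0,1); (1,1,0,1,0)} — 4.
  u=0, p=1: remaining (q,r,s,t,v) ∈ {(0,1,0,1,1); (0,1,1,1,0); (1,1,0,1,0); (1,1,1,1,0)} — 4.
  u=0, p=0: 16 of the 32 assignments to (q,r,s,t,v) work.
Total: 5 + 4 + 4 + 16 = 29.

29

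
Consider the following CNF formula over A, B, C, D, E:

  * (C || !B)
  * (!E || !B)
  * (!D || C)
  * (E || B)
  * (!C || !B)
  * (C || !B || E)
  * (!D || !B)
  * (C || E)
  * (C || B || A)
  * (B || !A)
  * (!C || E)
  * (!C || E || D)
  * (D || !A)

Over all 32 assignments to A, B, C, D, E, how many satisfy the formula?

2

Satisfying assignments:
  A=0 B=0 C=1 D=0 E=1
  A=0 B=0 C=1 D=1 E=1
That's 2 in total.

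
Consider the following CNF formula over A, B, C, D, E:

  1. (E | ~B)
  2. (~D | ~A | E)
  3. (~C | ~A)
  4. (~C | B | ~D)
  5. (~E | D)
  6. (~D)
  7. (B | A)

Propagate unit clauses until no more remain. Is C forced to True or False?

(~D) is a unit clause: D = False.
In (~E | D), D is now false; ~E must hold, so E = False.
In (E | ~B), E is now false; ~B must hold, so B = False.
(B | A): since B = False, the clause reduces to (A). A = True.
(~C | ~A): since A = True, the clause reduces to (~C). C = False.

False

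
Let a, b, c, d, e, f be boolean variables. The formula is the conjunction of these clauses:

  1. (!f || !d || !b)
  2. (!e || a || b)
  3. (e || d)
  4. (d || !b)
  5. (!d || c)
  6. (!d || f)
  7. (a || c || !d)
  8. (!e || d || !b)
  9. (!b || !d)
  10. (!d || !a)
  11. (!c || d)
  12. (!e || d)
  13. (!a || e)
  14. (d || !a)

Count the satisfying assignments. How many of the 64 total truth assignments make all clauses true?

Satisfying assignments:
  a=0 b=0 c=1 d=1 e=0 f=1
Count: 1.

1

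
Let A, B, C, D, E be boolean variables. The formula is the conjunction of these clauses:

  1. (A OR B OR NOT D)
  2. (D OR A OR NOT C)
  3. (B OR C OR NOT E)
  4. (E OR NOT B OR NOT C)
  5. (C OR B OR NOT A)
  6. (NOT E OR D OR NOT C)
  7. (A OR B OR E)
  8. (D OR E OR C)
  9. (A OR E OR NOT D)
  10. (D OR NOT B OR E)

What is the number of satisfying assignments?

10

Case analysis on E and B:
  E=1, B=1: A free; 3 ways for (C,D) × 2^1 = 6.
  E=1, B=0: remaining (A,C,D) ∈ {(1,1,1)} — 1.
  E=0, B=1: remaining (A,C,D) ∈ {(1,0,1)} — 1.
  E=0, B=0: remaining (A,C,D) ∈ {(1,1,0); (1,1,1)} — 2.
Total: 6 + 1 + 1 + 2 = 10.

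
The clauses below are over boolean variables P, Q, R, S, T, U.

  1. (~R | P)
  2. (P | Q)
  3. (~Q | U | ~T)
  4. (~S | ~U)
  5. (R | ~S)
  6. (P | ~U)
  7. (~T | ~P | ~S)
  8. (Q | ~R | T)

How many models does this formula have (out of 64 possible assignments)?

14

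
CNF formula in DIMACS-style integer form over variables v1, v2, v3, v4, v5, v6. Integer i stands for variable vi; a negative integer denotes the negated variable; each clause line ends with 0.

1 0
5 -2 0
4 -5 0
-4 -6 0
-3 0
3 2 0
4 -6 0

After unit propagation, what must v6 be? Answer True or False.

(v1) stands alone — v1 = True.
(NOT v3) stands alone — v3 = False.
(v2 OR v3) with v3 = False leaves only v2, so v2 = True.
(NOT v2 OR v5): since v2 = True, the clause reduces to (v5). v5 = True.
From (v4 OR NOT v5) and v5 = True: v4 = True.
In (NOT v6 OR NOT v4), NOT v4 is now false; NOT v6 must hold, so v6 = False.

False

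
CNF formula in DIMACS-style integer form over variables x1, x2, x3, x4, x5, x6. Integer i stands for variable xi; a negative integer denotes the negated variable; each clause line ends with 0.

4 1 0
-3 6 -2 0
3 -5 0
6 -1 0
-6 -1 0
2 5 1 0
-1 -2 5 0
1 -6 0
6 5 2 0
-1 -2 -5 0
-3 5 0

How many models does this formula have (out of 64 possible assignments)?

Satisfying assignments:
  x1=F x2=F x3=T x4=T x5=T x6=F
  x1=F x2=T x3=F x4=T x5=F x6=F
That's 2 in total.

2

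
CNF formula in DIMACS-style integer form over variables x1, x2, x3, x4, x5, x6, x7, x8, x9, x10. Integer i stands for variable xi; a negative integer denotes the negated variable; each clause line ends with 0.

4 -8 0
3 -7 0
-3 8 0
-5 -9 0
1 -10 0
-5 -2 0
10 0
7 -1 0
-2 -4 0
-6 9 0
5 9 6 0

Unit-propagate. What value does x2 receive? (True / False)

(x10) stands alone — x10 = True.
In (x1 | ~x10), ~x10 is now false; x1 must hold, so x1 = True.
(~x1 | x7) with x1 = True leaves only x7, so x7 = True.
In (x3 | ~x7), ~x7 is now false; x3 must hold, so x3 = True.
(x8 | ~x3): since x3 = True, the clause reduces to (x8). x8 = True.
In (~x8 | x4), ~x8 is now false; x4 must hold, so x4 = True.
(~x2 | ~x4): since x4 = True, the clause reduces to (~x2). x2 = False.

False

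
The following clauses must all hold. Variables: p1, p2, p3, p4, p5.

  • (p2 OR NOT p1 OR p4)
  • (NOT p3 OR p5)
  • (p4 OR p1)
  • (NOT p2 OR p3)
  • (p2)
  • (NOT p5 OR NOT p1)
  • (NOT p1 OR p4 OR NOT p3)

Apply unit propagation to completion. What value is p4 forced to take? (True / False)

True

(p2) stands alone — p2 = True.
From (NOT p2 OR p3) and p2 = True: p3 = True.
From (NOT p3 OR p5) and p3 = True: p5 = True.
(NOT p1 OR NOT p5) with p5 = True leaves only NOT p1, so p1 = False.
(p4 OR p1) with p1 = False leaves only p4, so p4 = True.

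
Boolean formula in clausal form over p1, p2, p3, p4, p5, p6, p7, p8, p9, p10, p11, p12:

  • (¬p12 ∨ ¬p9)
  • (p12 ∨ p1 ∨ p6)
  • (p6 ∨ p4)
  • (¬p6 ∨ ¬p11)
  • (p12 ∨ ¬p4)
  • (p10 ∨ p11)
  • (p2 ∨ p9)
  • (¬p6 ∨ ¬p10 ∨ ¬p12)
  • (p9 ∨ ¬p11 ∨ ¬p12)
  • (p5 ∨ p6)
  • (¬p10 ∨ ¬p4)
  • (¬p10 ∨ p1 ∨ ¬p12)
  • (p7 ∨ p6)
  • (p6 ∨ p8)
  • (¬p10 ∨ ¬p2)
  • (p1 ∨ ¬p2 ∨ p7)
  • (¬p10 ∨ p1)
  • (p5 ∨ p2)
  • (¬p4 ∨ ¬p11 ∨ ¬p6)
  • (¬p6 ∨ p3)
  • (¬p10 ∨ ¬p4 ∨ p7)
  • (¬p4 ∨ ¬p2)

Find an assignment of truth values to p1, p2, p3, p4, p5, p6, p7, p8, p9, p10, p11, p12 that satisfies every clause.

p1=T, p2=F, p3=T, p4=F, p5=T, p6=T, p7=F, p8=F, p9=T, p10=T, p11=F, p12=F

Check each clause:
  1. (¬p9 ∨ ¬p12) — ¬p12 is true.
  2. (p6 ∨ p12 ∨ p1) — p1 is true.
  3. (p6 ∨ p4) — p6 is true.
  4. (¬p6 ∨ ¬p11) — ¬p11 is true.
  5. (¬p4 ∨ p12) — ¬p4 is true.
  6. (p10 ∨ p11) — p10 is true.
  7. (p9 ∨ p2) — p9 is true.
  8. (¬p10 ∨ ¬p6 ∨ ¬p12) — ¬p12 is true.
  9. (¬p12 ∨ p9 ∨ ¬p11) — p9 is true.
  10. (p6 ∨ p5) — p5 is true.
  11. (¬p4 ∨ ¬p10) — ¬p4 is true.
  12. (¬p12 ∨ p1 ∨ ¬p10) — p1 is true.
  13. (p6 ∨ p7) — p6 is true.
  14. (p6 ∨ p8) — p6 is true.
  15. (¬p10 ∨ ¬p2) — ¬p2 is true.
  16. (¬p2 ∨ p1 ∨ p7) — p1 is true.
  17. (¬p10 ∨ p1) — p1 is true.
  18. (p5 ∨ p2) — p5 is true.
  19. (¬p11 ∨ ¬p4 ∨ ¬p6) — ¬p4 is true.
  20. (¬p6 ∨ p3) — p3 is true.
  21. (¬p4 ∨ ¬p10 ∨ p7) — ¬p4 is true.
  22. (¬p2 ∨ ¬p4) — ¬p4 is true.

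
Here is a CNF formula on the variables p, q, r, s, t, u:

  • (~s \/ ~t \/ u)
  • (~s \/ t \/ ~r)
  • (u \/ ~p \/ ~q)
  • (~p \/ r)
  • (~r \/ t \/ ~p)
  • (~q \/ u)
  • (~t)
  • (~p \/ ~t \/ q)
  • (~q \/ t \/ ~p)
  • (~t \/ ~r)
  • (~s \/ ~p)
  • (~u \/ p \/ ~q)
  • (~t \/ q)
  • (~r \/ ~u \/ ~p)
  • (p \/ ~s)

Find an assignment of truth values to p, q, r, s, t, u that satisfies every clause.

p=False, q=False, r=True, s=False, t=False, u=False

Check each clause:
  1. (~t \/ u \/ ~s) — ~t is true.
  2. (~s \/ t \/ ~r) — ~s is true.
  3. (~p \/ ~q \/ u) — ~q is true.
  4. (r \/ ~p) — r is true.
  5. (t \/ ~p \/ ~r) — ~p is true.
  6. (u \/ ~q) — ~q is true.
  7. (~t) — ~t is true.
  8. (q \/ ~p \/ ~t) — ~t is true.
  9. (~p \/ t \/ ~q) — ~p is true.
  10. (~r \/ ~t) — ~t is true.
  11. (~s \/ ~p) — ~s is true.
  12. (~u \/ p \/ ~q) — ~u is true.
  13. (q \/ ~t) — ~t is true.
  14. (~r \/ ~p \/ ~u) — ~u is true.
  15. (~s \/ p) — ~s is true.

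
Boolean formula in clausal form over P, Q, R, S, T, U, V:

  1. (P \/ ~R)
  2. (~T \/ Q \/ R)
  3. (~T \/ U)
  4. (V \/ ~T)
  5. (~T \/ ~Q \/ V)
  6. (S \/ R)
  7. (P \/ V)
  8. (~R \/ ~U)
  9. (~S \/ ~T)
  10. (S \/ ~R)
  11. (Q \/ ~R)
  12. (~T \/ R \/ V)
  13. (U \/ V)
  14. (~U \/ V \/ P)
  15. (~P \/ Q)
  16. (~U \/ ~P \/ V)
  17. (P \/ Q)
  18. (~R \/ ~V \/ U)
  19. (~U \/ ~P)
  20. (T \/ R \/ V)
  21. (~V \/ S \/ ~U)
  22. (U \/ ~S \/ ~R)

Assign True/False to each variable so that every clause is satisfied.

P=1, Q=1, R=0, S=1, T=0, U=0, V=1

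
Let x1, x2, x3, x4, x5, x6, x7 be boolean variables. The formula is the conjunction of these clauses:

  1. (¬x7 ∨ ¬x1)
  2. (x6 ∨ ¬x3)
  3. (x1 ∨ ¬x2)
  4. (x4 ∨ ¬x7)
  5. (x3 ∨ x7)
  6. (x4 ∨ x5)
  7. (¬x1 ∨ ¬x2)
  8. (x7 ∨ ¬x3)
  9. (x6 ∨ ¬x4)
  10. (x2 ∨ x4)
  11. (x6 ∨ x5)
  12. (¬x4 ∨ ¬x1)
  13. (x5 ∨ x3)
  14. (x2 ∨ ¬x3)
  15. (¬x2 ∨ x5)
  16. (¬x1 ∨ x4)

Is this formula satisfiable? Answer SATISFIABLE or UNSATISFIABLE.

Pure literal: x5 appears only positively; assign x5 = True.
x6 occurs only positively in the remaining clauses — set x6 = True.
Try x1 = False.
  then x2 is forced to False.
  then x4 is forced to True.
  then x3 is forced to False.
  then x7 is forced to True.
So x1=F, x2=F, x3=F, x4=T, x5=T, x6=T, x7=T is a satisfying assignment.

SATISFIABLE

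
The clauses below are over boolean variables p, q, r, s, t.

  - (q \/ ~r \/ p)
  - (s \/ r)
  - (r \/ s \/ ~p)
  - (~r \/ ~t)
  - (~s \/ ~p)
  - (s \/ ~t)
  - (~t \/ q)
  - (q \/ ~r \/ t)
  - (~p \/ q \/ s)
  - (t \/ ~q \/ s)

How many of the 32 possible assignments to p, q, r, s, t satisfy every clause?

4

Satisfying assignments:
  p=0 q=0 r=0 s=1 t=0
  p=0 q=1 r=0 s=1 t=0
  p=0 q=1 r=0 s=1 t=1
  p=0 q=1 r=1 s=1 t=0
That's 4 in total.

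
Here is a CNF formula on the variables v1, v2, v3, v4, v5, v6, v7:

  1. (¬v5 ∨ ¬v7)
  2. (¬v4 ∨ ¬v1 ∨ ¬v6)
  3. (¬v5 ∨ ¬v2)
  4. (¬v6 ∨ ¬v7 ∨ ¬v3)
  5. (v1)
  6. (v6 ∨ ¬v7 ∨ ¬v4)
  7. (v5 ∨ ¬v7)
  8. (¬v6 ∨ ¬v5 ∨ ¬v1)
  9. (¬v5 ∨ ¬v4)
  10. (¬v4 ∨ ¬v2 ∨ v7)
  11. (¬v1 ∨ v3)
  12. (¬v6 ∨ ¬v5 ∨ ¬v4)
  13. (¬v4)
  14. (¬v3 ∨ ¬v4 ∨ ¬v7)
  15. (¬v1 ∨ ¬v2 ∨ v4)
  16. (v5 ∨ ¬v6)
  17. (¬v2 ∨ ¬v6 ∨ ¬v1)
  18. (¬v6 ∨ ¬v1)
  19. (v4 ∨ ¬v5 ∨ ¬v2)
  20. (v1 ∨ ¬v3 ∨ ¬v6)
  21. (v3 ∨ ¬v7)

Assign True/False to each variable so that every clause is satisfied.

v1 = True, v2 = False, v3 = True, v4 = False, v5 = True, v6 = False, v7 = False

(v1) is a unit clause, so v1 = True.
(v3) is a unit clause, so v3 = True.
Unit propagation: (¬v4) forces v4 = False.
(¬v2) is a unit clause, so v2 = False.
(¬v6) is a unit clause, so v6 = False.
Pure literal: v7 appears only negated; assign v7 = False.
v5 is now unconstrained; take v5 = True.
Check each clause:
  1. (¬v7 ∨ ¬v5) — ¬v7 is true.
  2. (¬v1 ∨ ¬v6 ∨ ¬v4) — ¬v6 is true.
  3. (¬v5 ∨ ¬v2) — ¬v2 is true.
  4. (¬v3 ∨ ¬v7 ∨ ¬v6) — ¬v7 is true.
  5. (v1) — v1 is true.
  6. (¬v4 ∨ ¬v7 ∨ v6) — ¬v7 is true.
  7. (v5 ∨ ¬v7) — ¬v7 is true.
  8. (¬v5 ∨ ¬v6 ∨ ¬v1) — ¬v6 is true.
  9. (¬v4 ∨ ¬v5) — ¬v4 is true.
  10. (¬v2 ∨ v7 ∨ ¬v4) — ¬v4 is true.
  11. (¬v1 ∨ v3) — v3 is true.
  12. (¬v6 ∨ ¬v5 ∨ ¬v4) — ¬v6 is true.
  13. (¬v4) — ¬v4 is true.
  14. (¬v7 ∨ ¬v3 ∨ ¬v4) — ¬v7 is true.
  15. (¬v1 ∨ v4 ∨ ¬v2) — ¬v2 is true.
  16. (v5 ∨ ¬v6) — ¬v6 is true.
  17. (¬v2 ∨ ¬v1 ∨ ¬v6) — ¬v6 is true.
  18. (¬v1 ∨ ¬v6) — ¬v6 is true.
  19. (¬v5 ∨ ¬v2 ∨ v4) — ¬v2 is true.
  20. (¬v3 ∨ v1 ∨ ¬v6) — v1 is true.
  21. (¬v7 ∨ v3) — ¬v7 is true.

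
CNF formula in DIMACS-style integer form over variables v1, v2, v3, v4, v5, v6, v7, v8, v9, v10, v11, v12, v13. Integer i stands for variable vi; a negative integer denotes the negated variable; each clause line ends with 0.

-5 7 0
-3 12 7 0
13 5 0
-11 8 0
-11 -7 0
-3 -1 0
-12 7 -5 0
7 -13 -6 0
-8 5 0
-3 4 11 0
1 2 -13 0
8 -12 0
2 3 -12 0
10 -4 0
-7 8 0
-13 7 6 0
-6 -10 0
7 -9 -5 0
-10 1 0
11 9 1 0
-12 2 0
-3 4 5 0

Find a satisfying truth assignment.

v1 = False, v2 = True, v3 = False, v4 = False, v5 = True, v6 = False, v7 = True, v8 = True, v9 = True, v10 = False, v11 = False, v12 = False, v13 = False

Pure literal: v2 appears only positively; assign v2 = True.
Set v1 = False and propagate.
  then v10 is forced to False.
  then v4 is forced to False.
The remaining clauses are satisfied by v3 = False, v5 = True, v6 = False, v7 = True, v8 = True, v9 = True, v11 = False, v12 = False, v13 = False.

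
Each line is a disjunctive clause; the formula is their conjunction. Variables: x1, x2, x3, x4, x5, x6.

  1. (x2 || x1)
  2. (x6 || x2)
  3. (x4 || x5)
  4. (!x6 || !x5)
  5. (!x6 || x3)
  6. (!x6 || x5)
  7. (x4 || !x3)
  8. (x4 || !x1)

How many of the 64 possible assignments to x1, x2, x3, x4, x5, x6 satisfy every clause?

9

Split on x6, then x4.
  x6=T, x4=T: a clause becomes empty — 0.
  x6=T, x4=F: a clause becomes empty — 0.
  x6=F, x4=T: forces x2=T; x1, x3, x5 free → 2^3 = 8.
  x6=F, x4=F: remaining (x1,x2,x3,x5) ∈ {(F,T,F,T)} — 1.
Total: 0 + 0 + 8 + 1 = 9.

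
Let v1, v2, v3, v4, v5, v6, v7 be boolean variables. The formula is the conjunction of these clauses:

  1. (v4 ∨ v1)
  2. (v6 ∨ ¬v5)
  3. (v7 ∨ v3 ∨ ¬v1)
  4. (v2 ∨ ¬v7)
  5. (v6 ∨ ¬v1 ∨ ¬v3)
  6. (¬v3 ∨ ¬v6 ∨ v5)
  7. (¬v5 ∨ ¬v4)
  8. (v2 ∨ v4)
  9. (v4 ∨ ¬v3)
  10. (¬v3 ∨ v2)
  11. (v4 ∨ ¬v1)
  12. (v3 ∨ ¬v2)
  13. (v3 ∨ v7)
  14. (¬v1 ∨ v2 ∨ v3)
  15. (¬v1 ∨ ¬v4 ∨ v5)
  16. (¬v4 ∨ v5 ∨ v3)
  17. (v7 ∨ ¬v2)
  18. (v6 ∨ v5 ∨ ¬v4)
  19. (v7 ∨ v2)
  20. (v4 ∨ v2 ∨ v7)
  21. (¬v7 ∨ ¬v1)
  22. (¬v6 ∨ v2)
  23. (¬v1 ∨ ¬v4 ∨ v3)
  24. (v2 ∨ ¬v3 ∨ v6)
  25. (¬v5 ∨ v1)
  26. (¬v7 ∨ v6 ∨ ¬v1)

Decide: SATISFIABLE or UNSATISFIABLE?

v3 = True:
  propagation gives v4=True, v5=False, v6=False; an empty clause results — contradiction.
v3 = False:
  propagation gives v2=False, v7=False; an empty clause results — contradiction.
Every branch closes, so no satisfying assignment exists.

UNSATISFIABLE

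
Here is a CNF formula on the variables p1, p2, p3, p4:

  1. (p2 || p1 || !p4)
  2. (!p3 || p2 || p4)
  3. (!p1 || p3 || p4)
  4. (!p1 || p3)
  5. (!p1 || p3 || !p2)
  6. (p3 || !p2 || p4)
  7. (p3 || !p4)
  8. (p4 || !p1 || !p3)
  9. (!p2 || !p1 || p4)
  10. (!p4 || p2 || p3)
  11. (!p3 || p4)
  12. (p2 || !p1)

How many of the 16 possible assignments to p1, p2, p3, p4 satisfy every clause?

The models are:
  p1=0 p2=0 p3=0 p4=0
  p1=0 p2=1 p3=1 p4=1
  p1=1 p2=1 p3=1 p4=1
Count: 3.

3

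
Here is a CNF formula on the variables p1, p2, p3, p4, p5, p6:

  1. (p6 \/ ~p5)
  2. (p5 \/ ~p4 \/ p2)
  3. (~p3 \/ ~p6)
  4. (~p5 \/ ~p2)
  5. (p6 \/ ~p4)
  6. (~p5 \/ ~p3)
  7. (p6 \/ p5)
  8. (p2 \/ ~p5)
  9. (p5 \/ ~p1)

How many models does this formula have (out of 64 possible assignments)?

3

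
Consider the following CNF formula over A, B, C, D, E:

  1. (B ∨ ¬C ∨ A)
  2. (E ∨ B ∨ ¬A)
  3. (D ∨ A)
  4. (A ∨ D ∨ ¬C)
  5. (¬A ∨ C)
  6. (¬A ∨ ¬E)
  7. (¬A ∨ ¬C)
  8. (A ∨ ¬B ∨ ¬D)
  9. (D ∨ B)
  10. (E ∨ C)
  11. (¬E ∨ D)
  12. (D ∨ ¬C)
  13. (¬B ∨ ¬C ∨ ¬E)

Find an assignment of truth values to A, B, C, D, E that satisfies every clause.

A=F, B=F, C=F, D=T, E=T

Set A = False and propagate.
  then D is forced to True.
  then B is forced to False.
  then C is forced to False.
  then E is forced to True.
Check each clause:
  1. (A ∨ ¬C ∨ B) — ¬C is true.
  2. (¬A ∨ E ∨ B) — E is true.
  3. (A ∨ D) — D is true.
  4. (D ∨ A ∨ ¬C) — D is true.
  5. (¬A ∨ C) — ¬A is true.
  6. (¬A ∨ ¬E) — ¬A is true.
  7. (¬A ∨ ¬C) — ¬C is true.
  8. (¬B ∨ A ∨ ¬D) — ¬B is true.
  9. (D ∨ B) — D is true.
  10. (E ∨ C) — E is true.
  11. (¬E ∨ D) — D is true.
  12. (D ∨ ¬C) — D is true.
  13. (¬B ∨ ¬E ∨ ¬C) — ¬C is true.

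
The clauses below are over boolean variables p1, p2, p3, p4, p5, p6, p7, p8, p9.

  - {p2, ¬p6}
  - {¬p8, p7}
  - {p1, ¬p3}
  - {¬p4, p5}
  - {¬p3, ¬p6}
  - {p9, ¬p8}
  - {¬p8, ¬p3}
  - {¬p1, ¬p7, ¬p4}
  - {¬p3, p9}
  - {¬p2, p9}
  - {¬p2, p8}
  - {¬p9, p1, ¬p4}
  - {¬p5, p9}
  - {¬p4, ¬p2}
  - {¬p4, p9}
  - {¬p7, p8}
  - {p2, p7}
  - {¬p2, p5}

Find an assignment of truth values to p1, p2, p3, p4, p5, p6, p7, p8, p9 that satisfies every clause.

p1=True, p2=False, p3=False, p4=False, p5=True, p6=False, p7=True, p8=True, p9=True

p3 occurs only negated in the remaining clauses — set p3 = False.
Pure literal: p4 appears only negated; assign p4 = False.
Set p2 = False and propagate.
  then p6 is forced to False.
  then p7 is forced to True.
  then p8 is forced to True.
  then p9 is forced to True.
p1, p5 are now unconstrained; take p1 = True, p5 = True.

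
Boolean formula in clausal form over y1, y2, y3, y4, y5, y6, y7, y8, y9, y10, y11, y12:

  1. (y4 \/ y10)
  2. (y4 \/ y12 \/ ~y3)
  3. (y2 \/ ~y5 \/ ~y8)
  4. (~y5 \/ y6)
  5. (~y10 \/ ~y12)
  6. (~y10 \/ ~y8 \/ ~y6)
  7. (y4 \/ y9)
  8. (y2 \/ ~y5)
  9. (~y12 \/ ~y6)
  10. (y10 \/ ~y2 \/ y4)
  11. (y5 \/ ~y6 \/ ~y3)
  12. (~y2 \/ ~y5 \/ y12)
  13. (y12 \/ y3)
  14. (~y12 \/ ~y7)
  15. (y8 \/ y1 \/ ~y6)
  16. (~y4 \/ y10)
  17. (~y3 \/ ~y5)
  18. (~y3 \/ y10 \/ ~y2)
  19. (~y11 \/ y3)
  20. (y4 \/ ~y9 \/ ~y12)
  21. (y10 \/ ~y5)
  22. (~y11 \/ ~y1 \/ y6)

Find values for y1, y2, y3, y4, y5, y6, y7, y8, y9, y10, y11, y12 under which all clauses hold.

y1=False, y2=True, y3=True, y4=True, y5=False, y6=False, y7=False, y8=True, y9=True, y10=True, y11=False, y12=False

y7 occurs only negated in the remaining clauses — set y7 = False.
y11 occurs only negated in the remaining clauses — set y11 = False.
Try y1 = False.
Try y2 = True.
The remaining clauses are satisfied by y3 = True, y4 = True, y5 = False, y6 = False, y8 = True, y9 = True, y10 = True, y12 = False.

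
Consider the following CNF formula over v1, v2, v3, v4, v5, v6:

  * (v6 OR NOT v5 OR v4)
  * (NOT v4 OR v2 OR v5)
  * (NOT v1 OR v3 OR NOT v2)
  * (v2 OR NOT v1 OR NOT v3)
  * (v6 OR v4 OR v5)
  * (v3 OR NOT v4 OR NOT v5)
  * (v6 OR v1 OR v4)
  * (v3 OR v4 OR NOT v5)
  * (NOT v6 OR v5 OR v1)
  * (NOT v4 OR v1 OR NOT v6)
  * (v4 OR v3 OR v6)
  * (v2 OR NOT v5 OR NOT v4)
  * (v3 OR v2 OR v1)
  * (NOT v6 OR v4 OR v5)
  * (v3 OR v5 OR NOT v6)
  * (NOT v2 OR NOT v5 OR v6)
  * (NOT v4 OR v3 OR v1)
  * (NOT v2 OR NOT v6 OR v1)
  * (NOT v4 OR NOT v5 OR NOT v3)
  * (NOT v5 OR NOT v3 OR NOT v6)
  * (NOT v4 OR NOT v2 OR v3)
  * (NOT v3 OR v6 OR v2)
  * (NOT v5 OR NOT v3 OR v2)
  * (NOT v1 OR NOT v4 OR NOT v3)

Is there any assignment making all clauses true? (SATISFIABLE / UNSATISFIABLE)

SATISFIABLE

Try v1 = False.
Try v2 = True.
  then v6 is forced to False.
  then v4 is forced to True.
  then v5 is forced to False.
  then v3 is forced to True.
So v1=F  v2=T  v3=T  v4=T  v5=F  v6=F is a satisfying assignment.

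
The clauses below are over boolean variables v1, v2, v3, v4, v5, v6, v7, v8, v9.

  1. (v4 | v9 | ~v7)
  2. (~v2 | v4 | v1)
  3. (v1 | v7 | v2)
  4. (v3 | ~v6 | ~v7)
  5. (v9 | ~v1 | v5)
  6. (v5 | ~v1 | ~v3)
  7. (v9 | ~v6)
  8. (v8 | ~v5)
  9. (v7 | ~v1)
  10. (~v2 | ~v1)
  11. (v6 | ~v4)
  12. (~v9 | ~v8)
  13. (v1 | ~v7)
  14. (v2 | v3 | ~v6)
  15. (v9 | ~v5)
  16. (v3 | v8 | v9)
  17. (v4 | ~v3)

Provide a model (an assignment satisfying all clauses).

v1=False, v2=True, v3=True, v4=True, v5=False, v6=True, v7=False, v8=False, v9=True

Check each clause:
  1. (v9 | v4 | ~v7) — ~v7 is true.
  2. (v4 | v1 | ~v2) — v4 is true.
  3. (v2 | v7 | v1) — v2 is true.
  4. (~v7 | v3 | ~v6) — ~v7 is true.
  5. (v5 | ~v1 | v9) — v9 is true.
  6. (~v3 | v5 | ~v1) — ~v1 is true.
  7. (v9 | ~v6) — v9 is true.
  8. (v8 | ~v5) — ~v5 is true.
  9. (~v1 | v7) — ~v1 is true.
  10. (~v2 | ~v1) — ~v1 is true.
  11. (v6 | ~v4) — v6 is true.
  12. (~v8 | ~v9) — ~v8 is true.
  13. (~v7 | v1) — ~v7 is true.
  14. (~v6 | v2 | v3) — v2 is true.
  15. (v9 | ~v5) — v9 is true.
  16. (v9 | v8 | v3) — v9 is true.
  17. (~v3 | v4) — v4 is true.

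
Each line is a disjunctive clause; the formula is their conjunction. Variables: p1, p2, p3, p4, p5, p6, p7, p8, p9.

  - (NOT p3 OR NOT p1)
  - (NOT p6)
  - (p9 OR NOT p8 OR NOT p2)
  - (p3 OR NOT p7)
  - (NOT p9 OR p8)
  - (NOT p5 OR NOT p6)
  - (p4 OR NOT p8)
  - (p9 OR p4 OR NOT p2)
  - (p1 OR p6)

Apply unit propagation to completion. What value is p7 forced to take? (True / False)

(NOT p6) is a unit clause: p6 = False.
In (p6 OR p1), p6 is now false; p1 must hold, so p1 = True.
From (NOT p3 OR NOT p1) and p1 = True: p3 = False.
(p3 OR NOT p7) with p3 = False leaves only NOT p7, so p7 = False.

False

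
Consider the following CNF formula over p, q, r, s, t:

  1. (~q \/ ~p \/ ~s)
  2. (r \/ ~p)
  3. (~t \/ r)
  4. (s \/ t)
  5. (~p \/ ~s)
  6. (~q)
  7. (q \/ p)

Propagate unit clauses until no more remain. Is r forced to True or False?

True

(~q) is a unit clause: q = False.
From (p \/ q) and q = False: p = True.
In (r \/ ~p), ~p is now false; r must hold, so r = True.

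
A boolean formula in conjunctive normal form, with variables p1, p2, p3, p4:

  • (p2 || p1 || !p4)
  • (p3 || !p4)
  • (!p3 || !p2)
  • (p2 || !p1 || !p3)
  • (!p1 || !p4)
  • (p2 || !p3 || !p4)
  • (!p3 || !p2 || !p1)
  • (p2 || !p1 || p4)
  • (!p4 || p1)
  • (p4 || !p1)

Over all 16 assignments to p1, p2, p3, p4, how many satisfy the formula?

3

Satisfying assignments:
  p1=F p2=F p3=F p4=F
  p1=F p2=F p3=T p4=F
  p1=F p2=T p3=F p4=F
That's 3 in total.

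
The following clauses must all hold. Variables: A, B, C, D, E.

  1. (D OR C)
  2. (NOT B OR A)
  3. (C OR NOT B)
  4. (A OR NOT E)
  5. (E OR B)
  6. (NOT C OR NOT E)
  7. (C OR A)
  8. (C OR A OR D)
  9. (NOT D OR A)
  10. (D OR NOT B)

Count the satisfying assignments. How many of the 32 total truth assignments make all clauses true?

2

Satisfying assignments:
  A=1 B=0 C=0 D=1 E=1
  A=1 B=1 C=1 D=1 E=0
Count: 2.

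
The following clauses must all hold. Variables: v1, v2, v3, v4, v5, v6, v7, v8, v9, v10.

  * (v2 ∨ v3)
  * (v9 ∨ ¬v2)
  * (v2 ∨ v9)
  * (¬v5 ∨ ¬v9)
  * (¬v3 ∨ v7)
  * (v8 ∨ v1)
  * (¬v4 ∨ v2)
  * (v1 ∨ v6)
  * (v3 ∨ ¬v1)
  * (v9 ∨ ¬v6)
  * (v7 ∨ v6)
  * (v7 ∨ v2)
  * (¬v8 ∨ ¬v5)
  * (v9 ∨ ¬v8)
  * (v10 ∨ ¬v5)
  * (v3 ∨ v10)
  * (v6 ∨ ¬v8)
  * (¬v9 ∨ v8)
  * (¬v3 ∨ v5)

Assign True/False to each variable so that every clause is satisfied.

v1=False, v2=True, v3=False, v4=True, v5=False, v6=True, v7=True, v8=True, v9=True, v10=True

Pure literal: v7 appears only positively; assign v7 = True.
v10 occurs only positively in the remaining clauses — set v10 = True.
Set v1 = False and propagate.
  then v8 is forced to True.
  then v6 is forced to True.
  then v9 is forced to True.
  then v5 is forced to False.
  then v3 is forced to False.
  then v2 is forced to True.
v4 is now unconstrained; take v4 = True.
Every clause has at least one true literal under this assignment.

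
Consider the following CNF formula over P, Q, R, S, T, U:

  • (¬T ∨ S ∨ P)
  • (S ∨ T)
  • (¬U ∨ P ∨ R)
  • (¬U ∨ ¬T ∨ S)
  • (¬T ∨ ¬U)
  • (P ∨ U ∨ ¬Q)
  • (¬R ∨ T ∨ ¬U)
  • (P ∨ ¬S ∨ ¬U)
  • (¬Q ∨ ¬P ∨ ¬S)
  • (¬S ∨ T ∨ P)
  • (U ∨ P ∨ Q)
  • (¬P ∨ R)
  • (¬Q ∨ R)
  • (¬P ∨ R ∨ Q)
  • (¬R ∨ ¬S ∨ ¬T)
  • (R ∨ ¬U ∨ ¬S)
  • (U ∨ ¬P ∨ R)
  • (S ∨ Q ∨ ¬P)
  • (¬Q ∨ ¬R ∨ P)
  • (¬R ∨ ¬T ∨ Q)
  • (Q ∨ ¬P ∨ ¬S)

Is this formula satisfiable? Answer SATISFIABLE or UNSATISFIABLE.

SATISFIABLE

Set P = True and propagate.
  then R is forced to True.
Try Q = True.
  then S is forced to False.
  then T is forced to True.
  then U is forced to False.
Every clause has at least one true literal under this assignment.
So P=True  Q=True  R=True  S=False  T=True  U=False is a satisfying assignment.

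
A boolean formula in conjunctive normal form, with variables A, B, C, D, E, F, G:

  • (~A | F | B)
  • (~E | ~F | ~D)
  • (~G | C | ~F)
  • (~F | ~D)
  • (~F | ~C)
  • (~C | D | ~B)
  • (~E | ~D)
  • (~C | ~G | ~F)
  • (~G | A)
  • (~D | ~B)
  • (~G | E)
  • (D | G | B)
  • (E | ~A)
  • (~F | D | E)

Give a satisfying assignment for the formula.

A = F, B = T, C = F, D = F, E = T, F = T, G = F

Try A = False.
  then G is forced to False.
Try B = True.
  then D is forced to False.
  then C is forced to False.
For the remaining variables, E = True, F = True works.
Every clause has at least one true literal under this assignment.
Check each clause:
  1. (~A | B | F) — B is true.
  2. (~D | ~F | ~E) — ~D is true.
  3. (C | ~G | ~F) — ~G is true.
  4. (~F | ~D) — ~D is true.
  5. (~C | ~F) — ~C is true.
  6. (D | ~B | ~C) — ~C is true.
  7. (~E | ~D) — ~D is true.
  8. (~F | ~G | ~C) — ~G is true.
  9. (~G | A) — ~G is true.
  10. (~D | ~B) — ~D is true.
  11. (~G | E) — ~G is true.
  12. (G | D | B) — B is true.
  13. (E | ~A) — E is true.
  14. (~F | E | D) — E is true.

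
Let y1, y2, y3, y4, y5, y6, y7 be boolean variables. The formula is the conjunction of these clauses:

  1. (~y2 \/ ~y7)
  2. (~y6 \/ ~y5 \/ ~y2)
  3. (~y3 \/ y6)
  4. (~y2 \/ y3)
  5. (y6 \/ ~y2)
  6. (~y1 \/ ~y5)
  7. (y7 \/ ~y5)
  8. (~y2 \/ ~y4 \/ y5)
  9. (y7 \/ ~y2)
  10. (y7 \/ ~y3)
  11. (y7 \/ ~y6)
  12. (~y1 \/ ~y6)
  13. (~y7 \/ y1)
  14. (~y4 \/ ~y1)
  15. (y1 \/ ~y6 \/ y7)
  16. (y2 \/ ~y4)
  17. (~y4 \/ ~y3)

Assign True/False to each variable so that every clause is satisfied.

y4 occurs only negated in the remaining clauses — set y4 = False.
Set y1 = True and propagate.
  then y5 is forced to False.
  then y6 is forced to False.
  then y3 is forced to False.
  then y2 is forced to False.
y7 is now unconstrained; take y7 = False.
Every clause has at least one true literal under this assignment.

y1=T, y2=F, y3=F, y4=F, y5=F, y6=F, y7=F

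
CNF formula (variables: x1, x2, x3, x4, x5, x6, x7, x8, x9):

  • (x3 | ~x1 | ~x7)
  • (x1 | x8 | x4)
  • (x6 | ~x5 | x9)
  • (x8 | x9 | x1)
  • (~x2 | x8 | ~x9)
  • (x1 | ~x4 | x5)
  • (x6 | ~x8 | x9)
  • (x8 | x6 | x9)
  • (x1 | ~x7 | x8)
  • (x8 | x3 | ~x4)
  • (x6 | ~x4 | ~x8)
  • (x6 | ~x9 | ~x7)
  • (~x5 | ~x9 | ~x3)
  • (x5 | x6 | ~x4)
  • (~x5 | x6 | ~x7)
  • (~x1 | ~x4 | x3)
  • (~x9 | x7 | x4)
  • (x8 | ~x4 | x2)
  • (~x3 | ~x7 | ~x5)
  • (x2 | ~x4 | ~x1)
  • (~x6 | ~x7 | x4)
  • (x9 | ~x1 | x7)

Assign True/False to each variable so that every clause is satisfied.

x1 = 0, x2 = 1, x3 = 0, x4 = 1, x5 = 1, x6 = 1, x7 = 0, x8 = 1, x9 = 1

Branch on x1: take x1 = False.
The remaining clauses are satisfied by x2 = True, x3 = False, x4 = True, x5 = True, x6 = True, x7 = False, x8 = True, x9 = True.
Every clause has at least one true literal under this assignment.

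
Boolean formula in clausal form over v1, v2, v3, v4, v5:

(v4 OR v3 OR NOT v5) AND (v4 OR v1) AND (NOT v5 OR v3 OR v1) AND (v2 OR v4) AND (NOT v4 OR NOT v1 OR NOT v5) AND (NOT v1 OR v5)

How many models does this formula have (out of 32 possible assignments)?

Case analysis on v1 and v4:
  v1=1, v4=1: a clause becomes empty — 0.
  v1=1, v4=0: remaining (v2,v3,v5) ∈ {(1,1,1)} — 1.
  v1=0, v4=1: v2 free; 3 ways for (v3,v5) × 2^1 = 6.
  v1=0, v4=0: a clause becomes empty — 0.
Total: 0 + 1 + 6 + 0 = 7.

7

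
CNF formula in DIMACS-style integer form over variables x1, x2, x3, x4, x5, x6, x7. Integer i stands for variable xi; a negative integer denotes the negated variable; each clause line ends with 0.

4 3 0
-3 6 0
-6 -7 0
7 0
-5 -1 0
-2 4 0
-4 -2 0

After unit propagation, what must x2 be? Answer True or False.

Unit clause (x7) sets x7 = True.
From (~x6 \/ ~x7) and x7 = True: x6 = False.
(x6 \/ ~x3) with x6 = False leaves only ~x3, so x3 = False.
(x3 \/ x4): since x3 = False, the clause reduces to (x4). x4 = True.
(~x2 \/ ~x4): since x4 = True, the clause reduces to (~x2). x2 = False.

False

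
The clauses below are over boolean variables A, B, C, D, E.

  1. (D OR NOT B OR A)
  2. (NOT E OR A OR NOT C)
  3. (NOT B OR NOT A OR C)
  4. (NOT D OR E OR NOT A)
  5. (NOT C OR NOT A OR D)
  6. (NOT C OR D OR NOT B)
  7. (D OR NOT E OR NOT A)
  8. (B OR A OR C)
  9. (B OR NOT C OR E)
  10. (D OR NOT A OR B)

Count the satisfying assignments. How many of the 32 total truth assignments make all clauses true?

6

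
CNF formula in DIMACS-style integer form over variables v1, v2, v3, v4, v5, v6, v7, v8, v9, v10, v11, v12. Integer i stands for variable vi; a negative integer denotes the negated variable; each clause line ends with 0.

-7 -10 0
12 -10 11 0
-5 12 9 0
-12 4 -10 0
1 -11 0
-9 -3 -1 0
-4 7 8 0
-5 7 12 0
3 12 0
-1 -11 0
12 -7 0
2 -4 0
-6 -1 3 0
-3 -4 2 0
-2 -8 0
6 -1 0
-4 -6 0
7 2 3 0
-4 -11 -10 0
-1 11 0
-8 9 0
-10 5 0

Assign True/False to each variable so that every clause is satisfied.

Pure literal: v10 appears only negated; assign v10 = False.
Branch on v1: take v1 = False.
  then v11 is forced to False.
Set v2 = True and propagate.
  then v8 is forced to False.
The remaining clauses are satisfied by v3 = False, v4 = False, v5 = True, v6 = False, v7 = False, v9 = True, v12 = True.

v1=False, v2=True, v3=False, v4=False, v5=True, v6=False, v7=False, v8=False, v9=True, v10=False, v11=False, v12=True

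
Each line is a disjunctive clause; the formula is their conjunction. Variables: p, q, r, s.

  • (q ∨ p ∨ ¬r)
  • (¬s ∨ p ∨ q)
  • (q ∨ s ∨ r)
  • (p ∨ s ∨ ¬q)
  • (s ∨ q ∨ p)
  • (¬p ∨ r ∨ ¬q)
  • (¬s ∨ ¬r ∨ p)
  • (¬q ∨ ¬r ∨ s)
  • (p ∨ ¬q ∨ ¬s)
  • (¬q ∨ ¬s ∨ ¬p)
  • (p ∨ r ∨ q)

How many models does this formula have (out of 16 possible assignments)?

Satisfying assignments:
  p=T q=F r=F s=T
  p=T q=F r=T s=F
  p=T q=F r=T s=T
That's 3 in total.

3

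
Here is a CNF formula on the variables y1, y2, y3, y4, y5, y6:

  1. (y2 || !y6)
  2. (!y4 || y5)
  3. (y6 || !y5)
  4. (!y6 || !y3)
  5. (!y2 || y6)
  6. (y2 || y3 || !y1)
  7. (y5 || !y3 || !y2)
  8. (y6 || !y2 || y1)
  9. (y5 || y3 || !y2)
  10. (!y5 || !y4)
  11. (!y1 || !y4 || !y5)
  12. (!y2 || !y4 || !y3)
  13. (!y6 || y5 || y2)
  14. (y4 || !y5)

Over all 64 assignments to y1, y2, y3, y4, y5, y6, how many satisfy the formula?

The models are:
  y1=F y2=F y3=F y4=F y5=F y6=F
  y1=F y2=F y3=T y4=F y5=F y6=F
  y1=T y2=F y3=T y4=F y5=F y6=F
That's 3 in total.

3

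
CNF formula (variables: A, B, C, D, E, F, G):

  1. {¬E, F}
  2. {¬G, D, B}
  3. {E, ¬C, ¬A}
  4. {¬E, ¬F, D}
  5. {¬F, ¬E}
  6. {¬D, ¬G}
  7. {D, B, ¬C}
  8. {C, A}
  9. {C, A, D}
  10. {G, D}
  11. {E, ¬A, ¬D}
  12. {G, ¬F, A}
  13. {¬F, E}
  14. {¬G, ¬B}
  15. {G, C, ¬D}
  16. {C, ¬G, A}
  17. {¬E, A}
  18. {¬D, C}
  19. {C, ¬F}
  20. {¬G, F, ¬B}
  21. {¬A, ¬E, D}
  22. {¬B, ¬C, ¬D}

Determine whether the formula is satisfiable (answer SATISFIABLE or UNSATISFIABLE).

Set A = False and propagate.
  then C is forced to True.
  then E is forced to False.
  then F is forced to False.
Try B = False.
  then D is forced to True.
  then G is forced to False.
So A=False, B=False, C=True, D=True, E=False, F=False, G=False is a satisfying assignment.

SATISFIABLE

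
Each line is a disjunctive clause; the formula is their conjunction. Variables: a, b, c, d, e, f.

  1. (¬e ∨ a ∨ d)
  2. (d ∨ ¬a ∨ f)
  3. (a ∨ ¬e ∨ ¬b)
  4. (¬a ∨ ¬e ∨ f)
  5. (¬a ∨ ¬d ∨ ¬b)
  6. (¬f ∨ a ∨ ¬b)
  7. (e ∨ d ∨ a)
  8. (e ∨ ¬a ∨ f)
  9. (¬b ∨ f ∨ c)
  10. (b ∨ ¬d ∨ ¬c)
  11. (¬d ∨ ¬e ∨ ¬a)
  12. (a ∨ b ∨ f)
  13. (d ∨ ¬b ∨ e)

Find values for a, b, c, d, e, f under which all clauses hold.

a=True, b=False, c=True, d=False, e=True, f=True

Set a = True and propagate.
Set b = False and propagate.
The remaining clauses are satisfied by c = True, d = False, e = True, f = True.
Check each clause:
  1. (a ∨ d ∨ ¬e) — a is true.
  2. (¬a ∨ d ∨ f) — f is true.
  3. (¬e ∨ ¬b ∨ a) — a is true.
  4. (¬e ∨ f ∨ ¬a) — f is true.
  5. (¬b ∨ ¬a ∨ ¬d) — ¬d is true.
  6. (¬f ∨ ¬b ∨ a) — a is true.
  7. (d ∨ e ∨ a) — a is true.
  8. (f ∨ e ∨ ¬a) — e is true.
  9. (f ∨ c ∨ ¬b) — c is true.
  10. (¬c ∨ b ∨ ¬d) — ¬d is true.
  11. (¬e ∨ ¬d ∨ ¬a) — ¬d is true.
  12. (b ∨ a ∨ f) — a is true.
  13. (e ∨ ¬b ∨ d) — e is true.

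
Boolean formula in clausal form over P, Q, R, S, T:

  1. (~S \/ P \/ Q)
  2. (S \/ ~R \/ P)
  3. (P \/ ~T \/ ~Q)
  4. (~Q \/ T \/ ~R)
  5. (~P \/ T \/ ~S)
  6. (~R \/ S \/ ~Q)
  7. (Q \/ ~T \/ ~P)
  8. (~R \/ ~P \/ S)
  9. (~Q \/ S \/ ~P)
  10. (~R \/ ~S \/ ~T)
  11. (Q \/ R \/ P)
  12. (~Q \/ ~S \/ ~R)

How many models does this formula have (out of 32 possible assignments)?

The models are:
  P=0 Q=1 R=0 S=0 T=0
  P=0 Q=1 R=0 S=1 T=0
  P=1 Q=0 R=0 S=0 T=0
  P=1 Q=1 R=0 S=1 T=1
Count: 4.

4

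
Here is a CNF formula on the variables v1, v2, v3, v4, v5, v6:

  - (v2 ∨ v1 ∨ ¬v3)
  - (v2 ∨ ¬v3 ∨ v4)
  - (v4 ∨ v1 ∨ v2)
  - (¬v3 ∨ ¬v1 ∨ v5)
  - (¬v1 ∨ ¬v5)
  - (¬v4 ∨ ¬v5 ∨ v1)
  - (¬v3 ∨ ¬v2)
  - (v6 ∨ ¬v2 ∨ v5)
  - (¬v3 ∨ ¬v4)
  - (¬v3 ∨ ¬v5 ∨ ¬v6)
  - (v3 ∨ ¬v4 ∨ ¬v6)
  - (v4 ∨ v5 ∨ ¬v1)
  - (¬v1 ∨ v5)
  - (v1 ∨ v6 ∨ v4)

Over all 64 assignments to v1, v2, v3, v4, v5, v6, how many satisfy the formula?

3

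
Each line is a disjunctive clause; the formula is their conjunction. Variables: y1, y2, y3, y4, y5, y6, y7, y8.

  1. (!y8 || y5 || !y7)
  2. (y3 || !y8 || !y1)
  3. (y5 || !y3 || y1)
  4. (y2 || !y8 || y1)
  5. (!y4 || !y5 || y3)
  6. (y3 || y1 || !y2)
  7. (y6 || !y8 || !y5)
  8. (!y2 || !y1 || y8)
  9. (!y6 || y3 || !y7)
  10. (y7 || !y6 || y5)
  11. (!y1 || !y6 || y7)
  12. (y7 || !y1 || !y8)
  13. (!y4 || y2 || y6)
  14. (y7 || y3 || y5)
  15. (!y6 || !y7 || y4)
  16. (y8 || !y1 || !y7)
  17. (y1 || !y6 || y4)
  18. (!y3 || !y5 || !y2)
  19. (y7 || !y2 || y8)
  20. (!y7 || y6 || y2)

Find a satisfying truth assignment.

y1=False, y2=False, y3=True, y4=False, y5=True, y6=False, y7=False, y8=False

Check each clause:
  1. (!y8 || !y7 || y5) — !y8 is true.
  2. (!y8 || !y1 || y3) — !y8 is true.
  3. (!y3 || y1 || y5) — y5 is true.
  4. (y1 || y2 || !y8) — !y8 is true.
  5. (!y4 || !y5 || y3) — y3 is true.
  6. (y1 || y3 || !y2) — y3 is true.
  7. (!y5 || !y8 || y6) — !y8 is true.
  8. (!y2 || !y1 || y8) — !y2 is true.
  9. (!y7 || y3 || !y6) — !y7 is true.
  10. (y5 || !y6 || y7) — !y6 is true.
  11. (!y6 || y7 || !y1) — !y6 is true.
  12. (y7 || !y8 || !y1) — !y8 is true.
  13. (y2 || !y4 || y6) — !y4 is true.
  14. (y3 || y7 || y5) — y3 is true.
  15. (!y7 || !y6 || y4) — !y7 is true.
  16. (!y7 || y8 || !y1) — !y7 is true.
  17. (!y6 || y4 || y1) — !y6 is true.
  18. (!y3 || !y2 || !y5) — !y2 is true.
  19. (!y2 || y7 || y8) — !y2 is true.
  20. (y6 || y2 || !y7) — !y7 is true.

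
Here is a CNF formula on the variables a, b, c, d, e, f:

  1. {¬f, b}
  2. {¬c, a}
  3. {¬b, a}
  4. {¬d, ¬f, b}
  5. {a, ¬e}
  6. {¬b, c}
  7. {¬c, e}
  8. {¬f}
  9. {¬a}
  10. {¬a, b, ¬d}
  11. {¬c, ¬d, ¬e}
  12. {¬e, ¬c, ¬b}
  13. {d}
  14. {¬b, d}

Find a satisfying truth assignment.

a = F, b = F, c = F, d = T, e = F, f = F

(¬f) is a unit clause, so f = False.
Unit propagation: (¬a) forces a = False.
(¬c) is a unit clause, so c = False.
(¬b) is a unit clause, so b = False.
Unit propagation: (¬e) forces e = False.
(d) is a unit clause, so d = True.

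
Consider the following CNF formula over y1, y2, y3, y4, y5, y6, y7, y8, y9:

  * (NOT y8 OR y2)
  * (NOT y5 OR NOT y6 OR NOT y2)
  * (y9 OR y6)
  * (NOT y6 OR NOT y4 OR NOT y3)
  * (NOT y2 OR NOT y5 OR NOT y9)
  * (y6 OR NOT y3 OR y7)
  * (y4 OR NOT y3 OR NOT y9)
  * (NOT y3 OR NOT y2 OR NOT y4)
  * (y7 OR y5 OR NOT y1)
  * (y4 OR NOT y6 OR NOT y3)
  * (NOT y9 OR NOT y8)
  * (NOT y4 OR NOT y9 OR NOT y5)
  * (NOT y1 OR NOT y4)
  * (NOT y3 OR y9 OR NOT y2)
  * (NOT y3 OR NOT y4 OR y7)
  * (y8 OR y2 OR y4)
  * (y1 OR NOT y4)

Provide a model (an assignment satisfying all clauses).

y1=False, y2=True, y3=False, y4=False, y5=False, y6=True, y7=False, y8=True, y9=False

Pure literal: y3 appears only negated; assign y3 = False.
Set y1 = False and propagate.
  then y4 is forced to False.
The remaining clauses are satisfied by y2 = True, y5 = False, y6 = True, y7 = False, y8 = True, y9 = False.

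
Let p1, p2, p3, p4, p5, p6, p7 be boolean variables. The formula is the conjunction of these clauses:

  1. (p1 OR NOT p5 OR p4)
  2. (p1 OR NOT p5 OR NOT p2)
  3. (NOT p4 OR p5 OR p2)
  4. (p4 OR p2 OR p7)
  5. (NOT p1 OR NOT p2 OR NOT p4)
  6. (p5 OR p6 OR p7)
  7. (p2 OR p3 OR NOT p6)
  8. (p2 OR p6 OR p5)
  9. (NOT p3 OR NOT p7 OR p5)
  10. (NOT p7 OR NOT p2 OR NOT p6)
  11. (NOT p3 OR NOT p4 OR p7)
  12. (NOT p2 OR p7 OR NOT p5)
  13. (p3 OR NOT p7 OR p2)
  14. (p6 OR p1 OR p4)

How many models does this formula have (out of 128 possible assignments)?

Case analysis on p2 and p5:
  p2=T, p5=T: remaining (p1,p3,p4,p6,p7) ∈ {(T,F,F,F,T); (T,T,F,F,T)} — 2.
  p2=T, p5=F: 7 of the 32 assignments to (p1,p3,p4,p6,p7) work.
  p2=F, p5=T: 8 of the 32 assignments to (p1,p3,p4,p6,p7) work.
  p2=F, p5=F: a clause becomes empty — 0.
Total: 2 + 7 + 8 + 0 = 17.

17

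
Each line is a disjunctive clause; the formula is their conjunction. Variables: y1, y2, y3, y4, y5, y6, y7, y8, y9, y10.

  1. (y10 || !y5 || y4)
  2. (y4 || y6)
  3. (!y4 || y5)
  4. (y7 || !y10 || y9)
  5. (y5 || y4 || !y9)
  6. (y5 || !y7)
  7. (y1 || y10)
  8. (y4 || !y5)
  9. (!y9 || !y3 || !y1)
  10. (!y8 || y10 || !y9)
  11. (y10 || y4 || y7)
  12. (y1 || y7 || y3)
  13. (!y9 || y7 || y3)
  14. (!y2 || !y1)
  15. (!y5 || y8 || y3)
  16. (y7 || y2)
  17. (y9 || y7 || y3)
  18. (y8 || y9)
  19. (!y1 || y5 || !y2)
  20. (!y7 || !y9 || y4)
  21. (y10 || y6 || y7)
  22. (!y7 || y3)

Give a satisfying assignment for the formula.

Set y1 = False and propagate.
  then y10 is forced to True.
Set y2 = True and propagate.
The remaining clauses are satisfied by y3 = True, y4 = True, y5 = True, y6 = False, y7 = False, y8 = True, y9 = True.
Check each clause:
  1. (y10 || y4 || !y5) — y10 is true.
  2. (y6 || y4) — y4 is true.
  3. (y5 || !y4) — y5 is true.
  4. (!y10 || y7 || y9) — y9 is true.
  5. (!y9 || y4 || y5) — y4 is true.
  6. (!y7 || y5) — !y7 is true.
  7. (y10 || y1) — y10 is true.
  8. (y4 || !y5) — y4 is true.
  9. (!y1 || !y3 || !y9) — !y1 is true.
  10. (!y8 || !y9 || y10) — y10 is true.
  11. (y4 || y7 || y10) — y10 is true.
  12. (y1 || y3 || y7) — y3 is true.
  13. (!y9 || y3 || y7) — y3 is true.
  14. (!y2 || !y1) — !y1 is true.
  15. (!y5 || y8 || y3) — y8 is true.
  16. (y7 || y2) — y2 is true.
  17. (y9 || y3 || y7) — y9 is true.
  18. (y9 || y8) — y8 is true.
  19. (y5 || !y2 || !y1) — y5 is true.
  20. (!y9 || y4 || !y7) — !y7 is true.
  21. (y10 || y6 || y7) — y10 is true.
  22. (!y7 || y3) — !y7 is true.

y1=False, y2=True, y3=True, y4=True, y5=True, y6=False, y7=False, y8=True, y9=True, y10=True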